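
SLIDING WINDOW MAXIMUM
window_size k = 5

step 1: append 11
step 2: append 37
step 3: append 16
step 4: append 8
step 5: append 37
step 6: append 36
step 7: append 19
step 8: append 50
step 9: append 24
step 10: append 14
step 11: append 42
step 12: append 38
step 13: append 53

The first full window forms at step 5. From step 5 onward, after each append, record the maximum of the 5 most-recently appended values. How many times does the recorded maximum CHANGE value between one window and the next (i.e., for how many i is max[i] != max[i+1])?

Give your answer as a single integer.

Answer: 2

Derivation:
step 1: append 11 -> window=[11] (not full yet)
step 2: append 37 -> window=[11, 37] (not full yet)
step 3: append 16 -> window=[11, 37, 16] (not full yet)
step 4: append 8 -> window=[11, 37, 16, 8] (not full yet)
step 5: append 37 -> window=[11, 37, 16, 8, 37] -> max=37
step 6: append 36 -> window=[37, 16, 8, 37, 36] -> max=37
step 7: append 19 -> window=[16, 8, 37, 36, 19] -> max=37
step 8: append 50 -> window=[8, 37, 36, 19, 50] -> max=50
step 9: append 24 -> window=[37, 36, 19, 50, 24] -> max=50
step 10: append 14 -> window=[36, 19, 50, 24, 14] -> max=50
step 11: append 42 -> window=[19, 50, 24, 14, 42] -> max=50
step 12: append 38 -> window=[50, 24, 14, 42, 38] -> max=50
step 13: append 53 -> window=[24, 14, 42, 38, 53] -> max=53
Recorded maximums: 37 37 37 50 50 50 50 50 53
Changes between consecutive maximums: 2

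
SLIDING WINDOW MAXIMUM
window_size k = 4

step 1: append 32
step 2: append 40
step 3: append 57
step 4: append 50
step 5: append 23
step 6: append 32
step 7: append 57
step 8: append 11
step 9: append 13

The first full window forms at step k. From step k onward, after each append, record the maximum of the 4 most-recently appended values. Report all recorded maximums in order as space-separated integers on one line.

step 1: append 32 -> window=[32] (not full yet)
step 2: append 40 -> window=[32, 40] (not full yet)
step 3: append 57 -> window=[32, 40, 57] (not full yet)
step 4: append 50 -> window=[32, 40, 57, 50] -> max=57
step 5: append 23 -> window=[40, 57, 50, 23] -> max=57
step 6: append 32 -> window=[57, 50, 23, 32] -> max=57
step 7: append 57 -> window=[50, 23, 32, 57] -> max=57
step 8: append 11 -> window=[23, 32, 57, 11] -> max=57
step 9: append 13 -> window=[32, 57, 11, 13] -> max=57

Answer: 57 57 57 57 57 57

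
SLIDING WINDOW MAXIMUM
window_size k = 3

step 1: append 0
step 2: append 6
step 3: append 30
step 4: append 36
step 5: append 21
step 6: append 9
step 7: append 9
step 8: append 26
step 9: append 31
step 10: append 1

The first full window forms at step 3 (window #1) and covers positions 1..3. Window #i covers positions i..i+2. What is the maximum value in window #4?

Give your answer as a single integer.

Answer: 36

Derivation:
step 1: append 0 -> window=[0] (not full yet)
step 2: append 6 -> window=[0, 6] (not full yet)
step 3: append 30 -> window=[0, 6, 30] -> max=30
step 4: append 36 -> window=[6, 30, 36] -> max=36
step 5: append 21 -> window=[30, 36, 21] -> max=36
step 6: append 9 -> window=[36, 21, 9] -> max=36
Window #4 max = 36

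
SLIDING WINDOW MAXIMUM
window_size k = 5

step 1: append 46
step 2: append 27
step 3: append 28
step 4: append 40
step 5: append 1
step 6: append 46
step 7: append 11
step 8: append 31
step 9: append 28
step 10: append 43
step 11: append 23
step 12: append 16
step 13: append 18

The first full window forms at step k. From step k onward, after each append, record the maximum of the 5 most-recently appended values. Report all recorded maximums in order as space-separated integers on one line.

Answer: 46 46 46 46 46 46 43 43 43

Derivation:
step 1: append 46 -> window=[46] (not full yet)
step 2: append 27 -> window=[46, 27] (not full yet)
step 3: append 28 -> window=[46, 27, 28] (not full yet)
step 4: append 40 -> window=[46, 27, 28, 40] (not full yet)
step 5: append 1 -> window=[46, 27, 28, 40, 1] -> max=46
step 6: append 46 -> window=[27, 28, 40, 1, 46] -> max=46
step 7: append 11 -> window=[28, 40, 1, 46, 11] -> max=46
step 8: append 31 -> window=[40, 1, 46, 11, 31] -> max=46
step 9: append 28 -> window=[1, 46, 11, 31, 28] -> max=46
step 10: append 43 -> window=[46, 11, 31, 28, 43] -> max=46
step 11: append 23 -> window=[11, 31, 28, 43, 23] -> max=43
step 12: append 16 -> window=[31, 28, 43, 23, 16] -> max=43
step 13: append 18 -> window=[28, 43, 23, 16, 18] -> max=43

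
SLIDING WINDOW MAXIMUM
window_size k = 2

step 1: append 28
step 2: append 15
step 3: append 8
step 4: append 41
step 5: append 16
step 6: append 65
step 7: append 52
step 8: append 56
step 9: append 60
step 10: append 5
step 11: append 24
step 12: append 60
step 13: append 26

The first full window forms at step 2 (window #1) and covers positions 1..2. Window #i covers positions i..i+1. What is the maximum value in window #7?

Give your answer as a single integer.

step 1: append 28 -> window=[28] (not full yet)
step 2: append 15 -> window=[28, 15] -> max=28
step 3: append 8 -> window=[15, 8] -> max=15
step 4: append 41 -> window=[8, 41] -> max=41
step 5: append 16 -> window=[41, 16] -> max=41
step 6: append 65 -> window=[16, 65] -> max=65
step 7: append 52 -> window=[65, 52] -> max=65
step 8: append 56 -> window=[52, 56] -> max=56
Window #7 max = 56

Answer: 56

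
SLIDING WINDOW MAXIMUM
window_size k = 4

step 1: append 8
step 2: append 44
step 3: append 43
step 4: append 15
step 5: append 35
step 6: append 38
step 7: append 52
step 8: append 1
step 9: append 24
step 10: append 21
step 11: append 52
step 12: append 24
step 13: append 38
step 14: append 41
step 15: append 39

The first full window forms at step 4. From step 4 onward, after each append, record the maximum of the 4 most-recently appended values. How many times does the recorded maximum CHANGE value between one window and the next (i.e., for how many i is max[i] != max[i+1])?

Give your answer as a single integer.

step 1: append 8 -> window=[8] (not full yet)
step 2: append 44 -> window=[8, 44] (not full yet)
step 3: append 43 -> window=[8, 44, 43] (not full yet)
step 4: append 15 -> window=[8, 44, 43, 15] -> max=44
step 5: append 35 -> window=[44, 43, 15, 35] -> max=44
step 6: append 38 -> window=[43, 15, 35, 38] -> max=43
step 7: append 52 -> window=[15, 35, 38, 52] -> max=52
step 8: append 1 -> window=[35, 38, 52, 1] -> max=52
step 9: append 24 -> window=[38, 52, 1, 24] -> max=52
step 10: append 21 -> window=[52, 1, 24, 21] -> max=52
step 11: append 52 -> window=[1, 24, 21, 52] -> max=52
step 12: append 24 -> window=[24, 21, 52, 24] -> max=52
step 13: append 38 -> window=[21, 52, 24, 38] -> max=52
step 14: append 41 -> window=[52, 24, 38, 41] -> max=52
step 15: append 39 -> window=[24, 38, 41, 39] -> max=41
Recorded maximums: 44 44 43 52 52 52 52 52 52 52 52 41
Changes between consecutive maximums: 3

Answer: 3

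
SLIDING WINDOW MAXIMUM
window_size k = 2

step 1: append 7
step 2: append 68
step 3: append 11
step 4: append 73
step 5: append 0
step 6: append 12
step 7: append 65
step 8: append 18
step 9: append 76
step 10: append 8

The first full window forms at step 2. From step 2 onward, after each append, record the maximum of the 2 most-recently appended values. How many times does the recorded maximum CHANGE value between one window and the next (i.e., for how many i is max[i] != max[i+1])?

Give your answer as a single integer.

Answer: 4

Derivation:
step 1: append 7 -> window=[7] (not full yet)
step 2: append 68 -> window=[7, 68] -> max=68
step 3: append 11 -> window=[68, 11] -> max=68
step 4: append 73 -> window=[11, 73] -> max=73
step 5: append 0 -> window=[73, 0] -> max=73
step 6: append 12 -> window=[0, 12] -> max=12
step 7: append 65 -> window=[12, 65] -> max=65
step 8: append 18 -> window=[65, 18] -> max=65
step 9: append 76 -> window=[18, 76] -> max=76
step 10: append 8 -> window=[76, 8] -> max=76
Recorded maximums: 68 68 73 73 12 65 65 76 76
Changes between consecutive maximums: 4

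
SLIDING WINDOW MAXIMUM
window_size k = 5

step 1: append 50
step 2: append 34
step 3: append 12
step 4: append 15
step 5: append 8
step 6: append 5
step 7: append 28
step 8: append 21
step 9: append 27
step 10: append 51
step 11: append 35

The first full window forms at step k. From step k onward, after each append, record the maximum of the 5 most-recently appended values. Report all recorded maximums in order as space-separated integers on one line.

Answer: 50 34 28 28 28 51 51

Derivation:
step 1: append 50 -> window=[50] (not full yet)
step 2: append 34 -> window=[50, 34] (not full yet)
step 3: append 12 -> window=[50, 34, 12] (not full yet)
step 4: append 15 -> window=[50, 34, 12, 15] (not full yet)
step 5: append 8 -> window=[50, 34, 12, 15, 8] -> max=50
step 6: append 5 -> window=[34, 12, 15, 8, 5] -> max=34
step 7: append 28 -> window=[12, 15, 8, 5, 28] -> max=28
step 8: append 21 -> window=[15, 8, 5, 28, 21] -> max=28
step 9: append 27 -> window=[8, 5, 28, 21, 27] -> max=28
step 10: append 51 -> window=[5, 28, 21, 27, 51] -> max=51
step 11: append 35 -> window=[28, 21, 27, 51, 35] -> max=51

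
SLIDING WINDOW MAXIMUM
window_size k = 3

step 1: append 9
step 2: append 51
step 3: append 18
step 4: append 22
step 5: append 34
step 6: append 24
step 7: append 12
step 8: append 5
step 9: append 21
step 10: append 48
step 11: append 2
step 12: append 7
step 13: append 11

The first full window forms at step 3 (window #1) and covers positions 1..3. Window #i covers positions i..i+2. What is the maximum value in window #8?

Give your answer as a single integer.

step 1: append 9 -> window=[9] (not full yet)
step 2: append 51 -> window=[9, 51] (not full yet)
step 3: append 18 -> window=[9, 51, 18] -> max=51
step 4: append 22 -> window=[51, 18, 22] -> max=51
step 5: append 34 -> window=[18, 22, 34] -> max=34
step 6: append 24 -> window=[22, 34, 24] -> max=34
step 7: append 12 -> window=[34, 24, 12] -> max=34
step 8: append 5 -> window=[24, 12, 5] -> max=24
step 9: append 21 -> window=[12, 5, 21] -> max=21
step 10: append 48 -> window=[5, 21, 48] -> max=48
Window #8 max = 48

Answer: 48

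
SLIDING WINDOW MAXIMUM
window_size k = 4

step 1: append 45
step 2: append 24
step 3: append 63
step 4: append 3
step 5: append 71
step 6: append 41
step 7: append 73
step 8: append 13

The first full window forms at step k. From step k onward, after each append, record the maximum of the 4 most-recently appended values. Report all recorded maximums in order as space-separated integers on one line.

step 1: append 45 -> window=[45] (not full yet)
step 2: append 24 -> window=[45, 24] (not full yet)
step 3: append 63 -> window=[45, 24, 63] (not full yet)
step 4: append 3 -> window=[45, 24, 63, 3] -> max=63
step 5: append 71 -> window=[24, 63, 3, 71] -> max=71
step 6: append 41 -> window=[63, 3, 71, 41] -> max=71
step 7: append 73 -> window=[3, 71, 41, 73] -> max=73
step 8: append 13 -> window=[71, 41, 73, 13] -> max=73

Answer: 63 71 71 73 73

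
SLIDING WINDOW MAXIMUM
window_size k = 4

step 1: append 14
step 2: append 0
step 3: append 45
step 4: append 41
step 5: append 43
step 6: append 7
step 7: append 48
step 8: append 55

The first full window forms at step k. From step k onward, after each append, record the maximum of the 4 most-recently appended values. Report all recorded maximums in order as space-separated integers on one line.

Answer: 45 45 45 48 55

Derivation:
step 1: append 14 -> window=[14] (not full yet)
step 2: append 0 -> window=[14, 0] (not full yet)
step 3: append 45 -> window=[14, 0, 45] (not full yet)
step 4: append 41 -> window=[14, 0, 45, 41] -> max=45
step 5: append 43 -> window=[0, 45, 41, 43] -> max=45
step 6: append 7 -> window=[45, 41, 43, 7] -> max=45
step 7: append 48 -> window=[41, 43, 7, 48] -> max=48
step 8: append 55 -> window=[43, 7, 48, 55] -> max=55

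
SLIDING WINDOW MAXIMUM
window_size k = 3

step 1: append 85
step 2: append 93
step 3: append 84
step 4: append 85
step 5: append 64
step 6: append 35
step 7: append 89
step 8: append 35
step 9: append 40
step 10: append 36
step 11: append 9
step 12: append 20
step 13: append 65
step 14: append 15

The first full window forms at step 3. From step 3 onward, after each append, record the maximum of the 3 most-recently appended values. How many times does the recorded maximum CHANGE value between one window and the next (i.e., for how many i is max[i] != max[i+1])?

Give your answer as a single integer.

Answer: 5

Derivation:
step 1: append 85 -> window=[85] (not full yet)
step 2: append 93 -> window=[85, 93] (not full yet)
step 3: append 84 -> window=[85, 93, 84] -> max=93
step 4: append 85 -> window=[93, 84, 85] -> max=93
step 5: append 64 -> window=[84, 85, 64] -> max=85
step 6: append 35 -> window=[85, 64, 35] -> max=85
step 7: append 89 -> window=[64, 35, 89] -> max=89
step 8: append 35 -> window=[35, 89, 35] -> max=89
step 9: append 40 -> window=[89, 35, 40] -> max=89
step 10: append 36 -> window=[35, 40, 36] -> max=40
step 11: append 9 -> window=[40, 36, 9] -> max=40
step 12: append 20 -> window=[36, 9, 20] -> max=36
step 13: append 65 -> window=[9, 20, 65] -> max=65
step 14: append 15 -> window=[20, 65, 15] -> max=65
Recorded maximums: 93 93 85 85 89 89 89 40 40 36 65 65
Changes between consecutive maximums: 5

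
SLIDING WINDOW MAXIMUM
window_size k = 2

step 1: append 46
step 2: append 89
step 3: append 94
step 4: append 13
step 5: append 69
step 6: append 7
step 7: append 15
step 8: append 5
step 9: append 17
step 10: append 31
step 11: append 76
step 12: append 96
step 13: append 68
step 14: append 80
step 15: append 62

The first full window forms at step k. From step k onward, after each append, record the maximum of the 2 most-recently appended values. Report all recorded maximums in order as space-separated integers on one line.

Answer: 89 94 94 69 69 15 15 17 31 76 96 96 80 80

Derivation:
step 1: append 46 -> window=[46] (not full yet)
step 2: append 89 -> window=[46, 89] -> max=89
step 3: append 94 -> window=[89, 94] -> max=94
step 4: append 13 -> window=[94, 13] -> max=94
step 5: append 69 -> window=[13, 69] -> max=69
step 6: append 7 -> window=[69, 7] -> max=69
step 7: append 15 -> window=[7, 15] -> max=15
step 8: append 5 -> window=[15, 5] -> max=15
step 9: append 17 -> window=[5, 17] -> max=17
step 10: append 31 -> window=[17, 31] -> max=31
step 11: append 76 -> window=[31, 76] -> max=76
step 12: append 96 -> window=[76, 96] -> max=96
step 13: append 68 -> window=[96, 68] -> max=96
step 14: append 80 -> window=[68, 80] -> max=80
step 15: append 62 -> window=[80, 62] -> max=80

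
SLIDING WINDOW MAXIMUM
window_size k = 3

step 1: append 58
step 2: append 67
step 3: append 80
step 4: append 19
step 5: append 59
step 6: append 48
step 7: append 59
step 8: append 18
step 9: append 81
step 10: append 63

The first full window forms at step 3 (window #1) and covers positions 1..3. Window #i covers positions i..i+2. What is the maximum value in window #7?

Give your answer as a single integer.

Answer: 81

Derivation:
step 1: append 58 -> window=[58] (not full yet)
step 2: append 67 -> window=[58, 67] (not full yet)
step 3: append 80 -> window=[58, 67, 80] -> max=80
step 4: append 19 -> window=[67, 80, 19] -> max=80
step 5: append 59 -> window=[80, 19, 59] -> max=80
step 6: append 48 -> window=[19, 59, 48] -> max=59
step 7: append 59 -> window=[59, 48, 59] -> max=59
step 8: append 18 -> window=[48, 59, 18] -> max=59
step 9: append 81 -> window=[59, 18, 81] -> max=81
Window #7 max = 81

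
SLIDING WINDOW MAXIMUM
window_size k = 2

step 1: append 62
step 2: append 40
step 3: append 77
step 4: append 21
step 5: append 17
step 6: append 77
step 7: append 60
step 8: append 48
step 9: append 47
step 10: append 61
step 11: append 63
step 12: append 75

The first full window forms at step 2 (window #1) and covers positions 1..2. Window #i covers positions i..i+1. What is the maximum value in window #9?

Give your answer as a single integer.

step 1: append 62 -> window=[62] (not full yet)
step 2: append 40 -> window=[62, 40] -> max=62
step 3: append 77 -> window=[40, 77] -> max=77
step 4: append 21 -> window=[77, 21] -> max=77
step 5: append 17 -> window=[21, 17] -> max=21
step 6: append 77 -> window=[17, 77] -> max=77
step 7: append 60 -> window=[77, 60] -> max=77
step 8: append 48 -> window=[60, 48] -> max=60
step 9: append 47 -> window=[48, 47] -> max=48
step 10: append 61 -> window=[47, 61] -> max=61
Window #9 max = 61

Answer: 61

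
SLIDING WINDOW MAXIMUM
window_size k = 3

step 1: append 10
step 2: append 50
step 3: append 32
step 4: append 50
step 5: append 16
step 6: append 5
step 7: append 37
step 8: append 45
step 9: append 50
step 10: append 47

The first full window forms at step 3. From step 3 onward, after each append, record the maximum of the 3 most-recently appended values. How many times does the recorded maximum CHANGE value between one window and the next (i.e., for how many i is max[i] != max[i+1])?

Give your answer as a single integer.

step 1: append 10 -> window=[10] (not full yet)
step 2: append 50 -> window=[10, 50] (not full yet)
step 3: append 32 -> window=[10, 50, 32] -> max=50
step 4: append 50 -> window=[50, 32, 50] -> max=50
step 5: append 16 -> window=[32, 50, 16] -> max=50
step 6: append 5 -> window=[50, 16, 5] -> max=50
step 7: append 37 -> window=[16, 5, 37] -> max=37
step 8: append 45 -> window=[5, 37, 45] -> max=45
step 9: append 50 -> window=[37, 45, 50] -> max=50
step 10: append 47 -> window=[45, 50, 47] -> max=50
Recorded maximums: 50 50 50 50 37 45 50 50
Changes between consecutive maximums: 3

Answer: 3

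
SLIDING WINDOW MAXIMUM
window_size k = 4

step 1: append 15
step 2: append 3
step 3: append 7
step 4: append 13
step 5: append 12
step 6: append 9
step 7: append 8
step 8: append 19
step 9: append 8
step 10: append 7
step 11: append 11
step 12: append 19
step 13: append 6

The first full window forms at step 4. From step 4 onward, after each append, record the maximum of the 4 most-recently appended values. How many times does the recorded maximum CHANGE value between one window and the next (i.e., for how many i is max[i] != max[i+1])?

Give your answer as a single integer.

Answer: 2

Derivation:
step 1: append 15 -> window=[15] (not full yet)
step 2: append 3 -> window=[15, 3] (not full yet)
step 3: append 7 -> window=[15, 3, 7] (not full yet)
step 4: append 13 -> window=[15, 3, 7, 13] -> max=15
step 5: append 12 -> window=[3, 7, 13, 12] -> max=13
step 6: append 9 -> window=[7, 13, 12, 9] -> max=13
step 7: append 8 -> window=[13, 12, 9, 8] -> max=13
step 8: append 19 -> window=[12, 9, 8, 19] -> max=19
step 9: append 8 -> window=[9, 8, 19, 8] -> max=19
step 10: append 7 -> window=[8, 19, 8, 7] -> max=19
step 11: append 11 -> window=[19, 8, 7, 11] -> max=19
step 12: append 19 -> window=[8, 7, 11, 19] -> max=19
step 13: append 6 -> window=[7, 11, 19, 6] -> max=19
Recorded maximums: 15 13 13 13 19 19 19 19 19 19
Changes between consecutive maximums: 2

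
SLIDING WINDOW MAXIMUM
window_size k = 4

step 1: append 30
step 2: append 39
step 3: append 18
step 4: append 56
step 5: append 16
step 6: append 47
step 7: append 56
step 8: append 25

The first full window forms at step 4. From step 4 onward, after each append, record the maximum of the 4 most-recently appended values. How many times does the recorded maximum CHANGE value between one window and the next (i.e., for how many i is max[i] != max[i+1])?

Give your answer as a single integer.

step 1: append 30 -> window=[30] (not full yet)
step 2: append 39 -> window=[30, 39] (not full yet)
step 3: append 18 -> window=[30, 39, 18] (not full yet)
step 4: append 56 -> window=[30, 39, 18, 56] -> max=56
step 5: append 16 -> window=[39, 18, 56, 16] -> max=56
step 6: append 47 -> window=[18, 56, 16, 47] -> max=56
step 7: append 56 -> window=[56, 16, 47, 56] -> max=56
step 8: append 25 -> window=[16, 47, 56, 25] -> max=56
Recorded maximums: 56 56 56 56 56
Changes between consecutive maximums: 0

Answer: 0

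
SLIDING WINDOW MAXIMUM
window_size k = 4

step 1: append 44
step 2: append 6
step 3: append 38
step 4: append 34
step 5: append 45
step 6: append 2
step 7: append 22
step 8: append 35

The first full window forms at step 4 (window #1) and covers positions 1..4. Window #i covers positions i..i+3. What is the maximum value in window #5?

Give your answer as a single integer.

Answer: 45

Derivation:
step 1: append 44 -> window=[44] (not full yet)
step 2: append 6 -> window=[44, 6] (not full yet)
step 3: append 38 -> window=[44, 6, 38] (not full yet)
step 4: append 34 -> window=[44, 6, 38, 34] -> max=44
step 5: append 45 -> window=[6, 38, 34, 45] -> max=45
step 6: append 2 -> window=[38, 34, 45, 2] -> max=45
step 7: append 22 -> window=[34, 45, 2, 22] -> max=45
step 8: append 35 -> window=[45, 2, 22, 35] -> max=45
Window #5 max = 45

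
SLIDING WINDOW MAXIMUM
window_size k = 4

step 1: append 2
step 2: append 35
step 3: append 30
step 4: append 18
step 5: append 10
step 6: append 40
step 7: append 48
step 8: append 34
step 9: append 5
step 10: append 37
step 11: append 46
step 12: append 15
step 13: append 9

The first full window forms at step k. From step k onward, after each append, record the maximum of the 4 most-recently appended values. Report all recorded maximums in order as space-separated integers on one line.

step 1: append 2 -> window=[2] (not full yet)
step 2: append 35 -> window=[2, 35] (not full yet)
step 3: append 30 -> window=[2, 35, 30] (not full yet)
step 4: append 18 -> window=[2, 35, 30, 18] -> max=35
step 5: append 10 -> window=[35, 30, 18, 10] -> max=35
step 6: append 40 -> window=[30, 18, 10, 40] -> max=40
step 7: append 48 -> window=[18, 10, 40, 48] -> max=48
step 8: append 34 -> window=[10, 40, 48, 34] -> max=48
step 9: append 5 -> window=[40, 48, 34, 5] -> max=48
step 10: append 37 -> window=[48, 34, 5, 37] -> max=48
step 11: append 46 -> window=[34, 5, 37, 46] -> max=46
step 12: append 15 -> window=[5, 37, 46, 15] -> max=46
step 13: append 9 -> window=[37, 46, 15, 9] -> max=46

Answer: 35 35 40 48 48 48 48 46 46 46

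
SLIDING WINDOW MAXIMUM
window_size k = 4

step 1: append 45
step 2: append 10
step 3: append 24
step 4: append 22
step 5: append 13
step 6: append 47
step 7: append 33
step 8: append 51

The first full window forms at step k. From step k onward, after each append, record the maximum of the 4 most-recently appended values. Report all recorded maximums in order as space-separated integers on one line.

step 1: append 45 -> window=[45] (not full yet)
step 2: append 10 -> window=[45, 10] (not full yet)
step 3: append 24 -> window=[45, 10, 24] (not full yet)
step 4: append 22 -> window=[45, 10, 24, 22] -> max=45
step 5: append 13 -> window=[10, 24, 22, 13] -> max=24
step 6: append 47 -> window=[24, 22, 13, 47] -> max=47
step 7: append 33 -> window=[22, 13, 47, 33] -> max=47
step 8: append 51 -> window=[13, 47, 33, 51] -> max=51

Answer: 45 24 47 47 51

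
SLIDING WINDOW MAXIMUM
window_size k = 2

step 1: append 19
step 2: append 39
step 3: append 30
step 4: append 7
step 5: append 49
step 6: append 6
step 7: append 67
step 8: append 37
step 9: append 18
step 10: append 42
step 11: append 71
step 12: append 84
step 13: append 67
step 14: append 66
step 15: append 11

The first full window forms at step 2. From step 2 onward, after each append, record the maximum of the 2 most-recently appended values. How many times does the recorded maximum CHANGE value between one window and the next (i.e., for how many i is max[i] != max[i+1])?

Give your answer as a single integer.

Answer: 9

Derivation:
step 1: append 19 -> window=[19] (not full yet)
step 2: append 39 -> window=[19, 39] -> max=39
step 3: append 30 -> window=[39, 30] -> max=39
step 4: append 7 -> window=[30, 7] -> max=30
step 5: append 49 -> window=[7, 49] -> max=49
step 6: append 6 -> window=[49, 6] -> max=49
step 7: append 67 -> window=[6, 67] -> max=67
step 8: append 37 -> window=[67, 37] -> max=67
step 9: append 18 -> window=[37, 18] -> max=37
step 10: append 42 -> window=[18, 42] -> max=42
step 11: append 71 -> window=[42, 71] -> max=71
step 12: append 84 -> window=[71, 84] -> max=84
step 13: append 67 -> window=[84, 67] -> max=84
step 14: append 66 -> window=[67, 66] -> max=67
step 15: append 11 -> window=[66, 11] -> max=66
Recorded maximums: 39 39 30 49 49 67 67 37 42 71 84 84 67 66
Changes between consecutive maximums: 9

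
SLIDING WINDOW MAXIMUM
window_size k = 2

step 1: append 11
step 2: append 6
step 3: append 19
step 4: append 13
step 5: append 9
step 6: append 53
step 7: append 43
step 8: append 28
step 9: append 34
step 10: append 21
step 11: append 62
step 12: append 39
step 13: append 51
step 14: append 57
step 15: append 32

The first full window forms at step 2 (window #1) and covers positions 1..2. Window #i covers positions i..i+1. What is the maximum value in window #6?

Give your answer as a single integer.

step 1: append 11 -> window=[11] (not full yet)
step 2: append 6 -> window=[11, 6] -> max=11
step 3: append 19 -> window=[6, 19] -> max=19
step 4: append 13 -> window=[19, 13] -> max=19
step 5: append 9 -> window=[13, 9] -> max=13
step 6: append 53 -> window=[9, 53] -> max=53
step 7: append 43 -> window=[53, 43] -> max=53
Window #6 max = 53

Answer: 53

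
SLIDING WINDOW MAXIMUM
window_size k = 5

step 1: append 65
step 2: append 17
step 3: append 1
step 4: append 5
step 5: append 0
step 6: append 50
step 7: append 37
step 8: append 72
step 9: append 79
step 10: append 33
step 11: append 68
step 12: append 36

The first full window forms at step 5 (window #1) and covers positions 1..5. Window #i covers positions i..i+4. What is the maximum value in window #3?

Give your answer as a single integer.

step 1: append 65 -> window=[65] (not full yet)
step 2: append 17 -> window=[65, 17] (not full yet)
step 3: append 1 -> window=[65, 17, 1] (not full yet)
step 4: append 5 -> window=[65, 17, 1, 5] (not full yet)
step 5: append 0 -> window=[65, 17, 1, 5, 0] -> max=65
step 6: append 50 -> window=[17, 1, 5, 0, 50] -> max=50
step 7: append 37 -> window=[1, 5, 0, 50, 37] -> max=50
Window #3 max = 50

Answer: 50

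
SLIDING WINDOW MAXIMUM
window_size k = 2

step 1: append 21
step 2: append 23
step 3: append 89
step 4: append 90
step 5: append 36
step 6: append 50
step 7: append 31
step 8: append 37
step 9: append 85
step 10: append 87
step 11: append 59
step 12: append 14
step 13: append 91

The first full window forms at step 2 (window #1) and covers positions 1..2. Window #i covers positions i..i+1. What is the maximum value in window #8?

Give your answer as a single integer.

Answer: 85

Derivation:
step 1: append 21 -> window=[21] (not full yet)
step 2: append 23 -> window=[21, 23] -> max=23
step 3: append 89 -> window=[23, 89] -> max=89
step 4: append 90 -> window=[89, 90] -> max=90
step 5: append 36 -> window=[90, 36] -> max=90
step 6: append 50 -> window=[36, 50] -> max=50
step 7: append 31 -> window=[50, 31] -> max=50
step 8: append 37 -> window=[31, 37] -> max=37
step 9: append 85 -> window=[37, 85] -> max=85
Window #8 max = 85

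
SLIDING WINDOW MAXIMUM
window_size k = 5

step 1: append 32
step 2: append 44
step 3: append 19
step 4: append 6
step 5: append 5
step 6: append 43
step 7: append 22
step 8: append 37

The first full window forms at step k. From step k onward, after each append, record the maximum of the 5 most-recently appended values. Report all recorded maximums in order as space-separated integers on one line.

step 1: append 32 -> window=[32] (not full yet)
step 2: append 44 -> window=[32, 44] (not full yet)
step 3: append 19 -> window=[32, 44, 19] (not full yet)
step 4: append 6 -> window=[32, 44, 19, 6] (not full yet)
step 5: append 5 -> window=[32, 44, 19, 6, 5] -> max=44
step 6: append 43 -> window=[44, 19, 6, 5, 43] -> max=44
step 7: append 22 -> window=[19, 6, 5, 43, 22] -> max=43
step 8: append 37 -> window=[6, 5, 43, 22, 37] -> max=43

Answer: 44 44 43 43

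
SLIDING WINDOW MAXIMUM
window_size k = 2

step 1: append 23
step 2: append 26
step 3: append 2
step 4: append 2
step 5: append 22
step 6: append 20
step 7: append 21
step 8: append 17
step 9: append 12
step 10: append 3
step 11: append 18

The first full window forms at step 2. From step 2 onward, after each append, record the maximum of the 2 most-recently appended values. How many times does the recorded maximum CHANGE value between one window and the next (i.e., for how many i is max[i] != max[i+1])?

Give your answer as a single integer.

Answer: 6

Derivation:
step 1: append 23 -> window=[23] (not full yet)
step 2: append 26 -> window=[23, 26] -> max=26
step 3: append 2 -> window=[26, 2] -> max=26
step 4: append 2 -> window=[2, 2] -> max=2
step 5: append 22 -> window=[2, 22] -> max=22
step 6: append 20 -> window=[22, 20] -> max=22
step 7: append 21 -> window=[20, 21] -> max=21
step 8: append 17 -> window=[21, 17] -> max=21
step 9: append 12 -> window=[17, 12] -> max=17
step 10: append 3 -> window=[12, 3] -> max=12
step 11: append 18 -> window=[3, 18] -> max=18
Recorded maximums: 26 26 2 22 22 21 21 17 12 18
Changes between consecutive maximums: 6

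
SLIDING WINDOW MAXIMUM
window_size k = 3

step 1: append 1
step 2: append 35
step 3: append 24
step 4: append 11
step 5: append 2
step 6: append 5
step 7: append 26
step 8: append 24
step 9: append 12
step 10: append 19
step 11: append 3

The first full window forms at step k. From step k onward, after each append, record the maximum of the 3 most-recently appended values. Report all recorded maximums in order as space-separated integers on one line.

Answer: 35 35 24 11 26 26 26 24 19

Derivation:
step 1: append 1 -> window=[1] (not full yet)
step 2: append 35 -> window=[1, 35] (not full yet)
step 3: append 24 -> window=[1, 35, 24] -> max=35
step 4: append 11 -> window=[35, 24, 11] -> max=35
step 5: append 2 -> window=[24, 11, 2] -> max=24
step 6: append 5 -> window=[11, 2, 5] -> max=11
step 7: append 26 -> window=[2, 5, 26] -> max=26
step 8: append 24 -> window=[5, 26, 24] -> max=26
step 9: append 12 -> window=[26, 24, 12] -> max=26
step 10: append 19 -> window=[24, 12, 19] -> max=24
step 11: append 3 -> window=[12, 19, 3] -> max=19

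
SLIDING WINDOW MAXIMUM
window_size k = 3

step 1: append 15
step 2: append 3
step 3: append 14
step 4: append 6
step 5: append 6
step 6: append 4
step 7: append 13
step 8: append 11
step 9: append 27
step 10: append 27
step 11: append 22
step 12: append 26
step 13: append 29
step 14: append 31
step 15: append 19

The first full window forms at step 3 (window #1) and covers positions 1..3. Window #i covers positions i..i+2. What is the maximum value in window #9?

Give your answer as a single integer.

Answer: 27

Derivation:
step 1: append 15 -> window=[15] (not full yet)
step 2: append 3 -> window=[15, 3] (not full yet)
step 3: append 14 -> window=[15, 3, 14] -> max=15
step 4: append 6 -> window=[3, 14, 6] -> max=14
step 5: append 6 -> window=[14, 6, 6] -> max=14
step 6: append 4 -> window=[6, 6, 4] -> max=6
step 7: append 13 -> window=[6, 4, 13] -> max=13
step 8: append 11 -> window=[4, 13, 11] -> max=13
step 9: append 27 -> window=[13, 11, 27] -> max=27
step 10: append 27 -> window=[11, 27, 27] -> max=27
step 11: append 22 -> window=[27, 27, 22] -> max=27
Window #9 max = 27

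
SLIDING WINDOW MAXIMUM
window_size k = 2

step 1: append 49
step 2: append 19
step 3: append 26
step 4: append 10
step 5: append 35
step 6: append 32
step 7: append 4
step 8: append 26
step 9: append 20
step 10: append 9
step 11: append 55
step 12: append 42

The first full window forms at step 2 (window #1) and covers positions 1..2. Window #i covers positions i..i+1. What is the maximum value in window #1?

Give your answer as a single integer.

Answer: 49

Derivation:
step 1: append 49 -> window=[49] (not full yet)
step 2: append 19 -> window=[49, 19] -> max=49
Window #1 max = 49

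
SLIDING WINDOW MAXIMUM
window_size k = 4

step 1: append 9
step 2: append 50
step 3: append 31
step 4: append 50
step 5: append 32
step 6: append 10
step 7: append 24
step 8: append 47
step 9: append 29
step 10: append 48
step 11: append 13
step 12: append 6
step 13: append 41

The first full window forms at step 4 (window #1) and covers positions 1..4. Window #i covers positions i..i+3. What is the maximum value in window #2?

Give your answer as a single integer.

Answer: 50

Derivation:
step 1: append 9 -> window=[9] (not full yet)
step 2: append 50 -> window=[9, 50] (not full yet)
step 3: append 31 -> window=[9, 50, 31] (not full yet)
step 4: append 50 -> window=[9, 50, 31, 50] -> max=50
step 5: append 32 -> window=[50, 31, 50, 32] -> max=50
Window #2 max = 50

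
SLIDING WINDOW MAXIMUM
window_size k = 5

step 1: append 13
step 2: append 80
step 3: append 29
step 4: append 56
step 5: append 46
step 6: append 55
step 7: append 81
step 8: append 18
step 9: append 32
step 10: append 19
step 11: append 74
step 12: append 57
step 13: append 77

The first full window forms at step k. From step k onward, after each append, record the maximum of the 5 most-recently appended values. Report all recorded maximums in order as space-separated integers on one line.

Answer: 80 80 81 81 81 81 81 74 77

Derivation:
step 1: append 13 -> window=[13] (not full yet)
step 2: append 80 -> window=[13, 80] (not full yet)
step 3: append 29 -> window=[13, 80, 29] (not full yet)
step 4: append 56 -> window=[13, 80, 29, 56] (not full yet)
step 5: append 46 -> window=[13, 80, 29, 56, 46] -> max=80
step 6: append 55 -> window=[80, 29, 56, 46, 55] -> max=80
step 7: append 81 -> window=[29, 56, 46, 55, 81] -> max=81
step 8: append 18 -> window=[56, 46, 55, 81, 18] -> max=81
step 9: append 32 -> window=[46, 55, 81, 18, 32] -> max=81
step 10: append 19 -> window=[55, 81, 18, 32, 19] -> max=81
step 11: append 74 -> window=[81, 18, 32, 19, 74] -> max=81
step 12: append 57 -> window=[18, 32, 19, 74, 57] -> max=74
step 13: append 77 -> window=[32, 19, 74, 57, 77] -> max=77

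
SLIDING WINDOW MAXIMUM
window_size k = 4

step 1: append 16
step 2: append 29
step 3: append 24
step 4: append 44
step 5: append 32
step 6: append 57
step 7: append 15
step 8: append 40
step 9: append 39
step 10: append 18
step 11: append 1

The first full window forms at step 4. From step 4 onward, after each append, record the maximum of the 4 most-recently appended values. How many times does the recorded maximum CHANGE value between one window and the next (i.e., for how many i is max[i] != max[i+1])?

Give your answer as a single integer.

step 1: append 16 -> window=[16] (not full yet)
step 2: append 29 -> window=[16, 29] (not full yet)
step 3: append 24 -> window=[16, 29, 24] (not full yet)
step 4: append 44 -> window=[16, 29, 24, 44] -> max=44
step 5: append 32 -> window=[29, 24, 44, 32] -> max=44
step 6: append 57 -> window=[24, 44, 32, 57] -> max=57
step 7: append 15 -> window=[44, 32, 57, 15] -> max=57
step 8: append 40 -> window=[32, 57, 15, 40] -> max=57
step 9: append 39 -> window=[57, 15, 40, 39] -> max=57
step 10: append 18 -> window=[15, 40, 39, 18] -> max=40
step 11: append 1 -> window=[40, 39, 18, 1] -> max=40
Recorded maximums: 44 44 57 57 57 57 40 40
Changes between consecutive maximums: 2

Answer: 2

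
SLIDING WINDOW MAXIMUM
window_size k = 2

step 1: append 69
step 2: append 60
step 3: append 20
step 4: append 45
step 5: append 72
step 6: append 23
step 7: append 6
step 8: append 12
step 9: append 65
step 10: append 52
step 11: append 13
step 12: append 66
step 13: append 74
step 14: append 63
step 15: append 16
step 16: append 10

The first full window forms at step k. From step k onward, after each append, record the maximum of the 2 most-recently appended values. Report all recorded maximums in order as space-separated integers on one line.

Answer: 69 60 45 72 72 23 12 65 65 52 66 74 74 63 16

Derivation:
step 1: append 69 -> window=[69] (not full yet)
step 2: append 60 -> window=[69, 60] -> max=69
step 3: append 20 -> window=[60, 20] -> max=60
step 4: append 45 -> window=[20, 45] -> max=45
step 5: append 72 -> window=[45, 72] -> max=72
step 6: append 23 -> window=[72, 23] -> max=72
step 7: append 6 -> window=[23, 6] -> max=23
step 8: append 12 -> window=[6, 12] -> max=12
step 9: append 65 -> window=[12, 65] -> max=65
step 10: append 52 -> window=[65, 52] -> max=65
step 11: append 13 -> window=[52, 13] -> max=52
step 12: append 66 -> window=[13, 66] -> max=66
step 13: append 74 -> window=[66, 74] -> max=74
step 14: append 63 -> window=[74, 63] -> max=74
step 15: append 16 -> window=[63, 16] -> max=63
step 16: append 10 -> window=[16, 10] -> max=16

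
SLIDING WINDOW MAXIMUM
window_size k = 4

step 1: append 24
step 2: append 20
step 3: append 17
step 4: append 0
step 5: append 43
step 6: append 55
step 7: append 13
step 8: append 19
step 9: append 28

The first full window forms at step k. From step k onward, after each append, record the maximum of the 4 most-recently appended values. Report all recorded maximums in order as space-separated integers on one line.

step 1: append 24 -> window=[24] (not full yet)
step 2: append 20 -> window=[24, 20] (not full yet)
step 3: append 17 -> window=[24, 20, 17] (not full yet)
step 4: append 0 -> window=[24, 20, 17, 0] -> max=24
step 5: append 43 -> window=[20, 17, 0, 43] -> max=43
step 6: append 55 -> window=[17, 0, 43, 55] -> max=55
step 7: append 13 -> window=[0, 43, 55, 13] -> max=55
step 8: append 19 -> window=[43, 55, 13, 19] -> max=55
step 9: append 28 -> window=[55, 13, 19, 28] -> max=55

Answer: 24 43 55 55 55 55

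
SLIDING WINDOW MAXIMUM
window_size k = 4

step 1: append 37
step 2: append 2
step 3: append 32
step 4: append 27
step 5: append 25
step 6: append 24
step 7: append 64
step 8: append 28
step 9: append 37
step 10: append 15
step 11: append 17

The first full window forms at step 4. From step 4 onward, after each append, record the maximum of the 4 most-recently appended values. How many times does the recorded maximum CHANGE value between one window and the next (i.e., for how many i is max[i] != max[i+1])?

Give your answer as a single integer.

Answer: 3

Derivation:
step 1: append 37 -> window=[37] (not full yet)
step 2: append 2 -> window=[37, 2] (not full yet)
step 3: append 32 -> window=[37, 2, 32] (not full yet)
step 4: append 27 -> window=[37, 2, 32, 27] -> max=37
step 5: append 25 -> window=[2, 32, 27, 25] -> max=32
step 6: append 24 -> window=[32, 27, 25, 24] -> max=32
step 7: append 64 -> window=[27, 25, 24, 64] -> max=64
step 8: append 28 -> window=[25, 24, 64, 28] -> max=64
step 9: append 37 -> window=[24, 64, 28, 37] -> max=64
step 10: append 15 -> window=[64, 28, 37, 15] -> max=64
step 11: append 17 -> window=[28, 37, 15, 17] -> max=37
Recorded maximums: 37 32 32 64 64 64 64 37
Changes between consecutive maximums: 3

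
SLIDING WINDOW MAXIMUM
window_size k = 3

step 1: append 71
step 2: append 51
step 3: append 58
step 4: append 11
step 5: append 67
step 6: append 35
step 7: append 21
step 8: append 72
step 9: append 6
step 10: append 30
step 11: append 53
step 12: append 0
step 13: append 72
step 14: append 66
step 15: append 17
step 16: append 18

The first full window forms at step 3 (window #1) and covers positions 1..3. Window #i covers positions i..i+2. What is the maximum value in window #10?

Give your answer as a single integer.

step 1: append 71 -> window=[71] (not full yet)
step 2: append 51 -> window=[71, 51] (not full yet)
step 3: append 58 -> window=[71, 51, 58] -> max=71
step 4: append 11 -> window=[51, 58, 11] -> max=58
step 5: append 67 -> window=[58, 11, 67] -> max=67
step 6: append 35 -> window=[11, 67, 35] -> max=67
step 7: append 21 -> window=[67, 35, 21] -> max=67
step 8: append 72 -> window=[35, 21, 72] -> max=72
step 9: append 6 -> window=[21, 72, 6] -> max=72
step 10: append 30 -> window=[72, 6, 30] -> max=72
step 11: append 53 -> window=[6, 30, 53] -> max=53
step 12: append 0 -> window=[30, 53, 0] -> max=53
Window #10 max = 53

Answer: 53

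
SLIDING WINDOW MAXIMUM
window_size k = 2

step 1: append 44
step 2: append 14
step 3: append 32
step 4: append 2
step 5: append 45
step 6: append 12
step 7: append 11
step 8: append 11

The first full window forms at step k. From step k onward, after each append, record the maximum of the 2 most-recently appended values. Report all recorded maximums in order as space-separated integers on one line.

step 1: append 44 -> window=[44] (not full yet)
step 2: append 14 -> window=[44, 14] -> max=44
step 3: append 32 -> window=[14, 32] -> max=32
step 4: append 2 -> window=[32, 2] -> max=32
step 5: append 45 -> window=[2, 45] -> max=45
step 6: append 12 -> window=[45, 12] -> max=45
step 7: append 11 -> window=[12, 11] -> max=12
step 8: append 11 -> window=[11, 11] -> max=11

Answer: 44 32 32 45 45 12 11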